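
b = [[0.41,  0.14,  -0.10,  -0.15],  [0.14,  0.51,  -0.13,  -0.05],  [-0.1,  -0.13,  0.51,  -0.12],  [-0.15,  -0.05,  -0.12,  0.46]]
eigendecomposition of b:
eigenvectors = [[0.67, -0.45, 0.52, -0.29], [-0.02, 0.75, 0.66, -0.02], [0.45, 0.44, -0.51, -0.59], [0.6, 0.19, -0.18, 0.76]]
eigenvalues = [0.2, 0.34, 0.74, 0.61]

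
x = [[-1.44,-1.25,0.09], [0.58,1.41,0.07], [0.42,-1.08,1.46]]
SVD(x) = [[-0.69, -0.43, 0.58],[0.57, 0.16, 0.8],[-0.44, 0.89, 0.14]] @ diag([2.5218862726882803, 1.6817980293801456, 0.5095537420130183]) @ [[0.45, 0.85, -0.27], [0.65, -0.11, 0.75], [-0.61, 0.51, 0.6]]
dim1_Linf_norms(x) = [1.44, 1.41, 1.46]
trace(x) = 1.43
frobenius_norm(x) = 3.07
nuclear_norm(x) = 4.71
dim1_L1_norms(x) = [2.78, 2.06, 2.96]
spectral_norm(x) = 2.52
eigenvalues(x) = [(-1.19+0j), (1.31+0.31j), (1.31-0.31j)]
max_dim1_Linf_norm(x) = 1.46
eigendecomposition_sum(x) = [[-1.31+0.00j, -0.60+0.00j, 0.06-0.00j],[(0.28-0j), (0.13-0j), -0.01+0.00j],[0.32-0.00j, (0.15-0j), -0.01+0.00j]] + [[-0.07-0.00j, -0.32-0.11j, (0.01+0.09j)],[0.15+0.07j, (0.64+0.54j), 0.04-0.21j],[(0.05+0.59j), -0.61+2.98j, 0.74-0.23j]] + [[-0.07+0.00j, (-0.32+0.11j), (0.01-0.09j)], [0.15-0.07j, 0.64-0.54j, (0.04+0.21j)], [(0.05-0.59j), (-0.61-2.98j), 0.74+0.23j]]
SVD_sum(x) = [[-0.79,  -1.48,  0.46], [0.65,  1.23,  -0.38], [-0.5,  -0.95,  0.3]] + [[-0.47,0.08,-0.55], [0.18,-0.03,0.21], [0.97,-0.16,1.12]] + [[-0.18, 0.15, 0.18], [-0.25, 0.21, 0.25], [-0.04, 0.04, 0.04]]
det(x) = -2.16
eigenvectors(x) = [[(0.95+0j), 0.01-0.11j, 0.01+0.11j], [(-0.21+0j), -0.13+0.23j, (-0.13-0.23j)], [-0.23+0.00j, (-0.96+0j), -0.96-0.00j]]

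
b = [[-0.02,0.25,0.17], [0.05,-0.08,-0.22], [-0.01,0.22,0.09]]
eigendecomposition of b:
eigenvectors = [[0.97+0.00j, 0.66+0.00j, 0.66-0.00j], [-0.04+0.00j, (-0.34+0.35j), -0.34-0.35j], [0.24+0.00j, (0.54+0.16j), 0.54-0.16j]]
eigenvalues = [(0.01+0j), (-0.01+0.17j), (-0.01-0.17j)]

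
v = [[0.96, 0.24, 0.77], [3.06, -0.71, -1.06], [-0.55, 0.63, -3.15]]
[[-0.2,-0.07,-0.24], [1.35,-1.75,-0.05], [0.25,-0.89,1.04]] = v @[[0.18, -0.41, -0.07],[-0.74, 0.13, 0.19],[-0.26, 0.38, -0.28]]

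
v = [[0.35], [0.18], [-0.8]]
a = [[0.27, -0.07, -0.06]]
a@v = [[0.13]]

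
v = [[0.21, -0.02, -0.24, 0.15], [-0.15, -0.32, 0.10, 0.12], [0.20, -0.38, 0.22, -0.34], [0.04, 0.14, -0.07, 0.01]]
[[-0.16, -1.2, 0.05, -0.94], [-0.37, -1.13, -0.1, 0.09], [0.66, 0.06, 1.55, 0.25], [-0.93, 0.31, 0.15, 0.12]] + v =[[0.05, -1.22, -0.19, -0.79],  [-0.52, -1.45, 0.00, 0.21],  [0.86, -0.32, 1.77, -0.09],  [-0.89, 0.45, 0.08, 0.13]]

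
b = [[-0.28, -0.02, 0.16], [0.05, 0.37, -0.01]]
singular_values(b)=[0.39, 0.3]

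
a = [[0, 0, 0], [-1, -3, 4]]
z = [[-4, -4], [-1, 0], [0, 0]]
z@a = [[4, 12, -16], [0, 0, 0], [0, 0, 0]]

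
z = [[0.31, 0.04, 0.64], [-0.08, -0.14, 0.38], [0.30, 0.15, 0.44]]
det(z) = -0.012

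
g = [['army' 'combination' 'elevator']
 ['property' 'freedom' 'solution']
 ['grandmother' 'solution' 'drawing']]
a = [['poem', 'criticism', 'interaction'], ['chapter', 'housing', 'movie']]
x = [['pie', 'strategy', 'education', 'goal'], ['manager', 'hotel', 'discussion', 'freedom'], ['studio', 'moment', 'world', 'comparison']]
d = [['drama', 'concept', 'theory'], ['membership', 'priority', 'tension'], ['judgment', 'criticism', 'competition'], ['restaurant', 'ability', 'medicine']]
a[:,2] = ['interaction', 'movie']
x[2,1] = 'moment'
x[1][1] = 'hotel'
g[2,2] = 'drawing'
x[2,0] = 'studio'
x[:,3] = ['goal', 'freedom', 'comparison']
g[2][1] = 'solution'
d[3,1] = 'ability'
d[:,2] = ['theory', 'tension', 'competition', 'medicine']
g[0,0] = 'army'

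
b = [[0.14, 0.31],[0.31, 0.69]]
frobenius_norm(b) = 0.83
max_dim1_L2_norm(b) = 0.76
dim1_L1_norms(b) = [0.45, 1.0]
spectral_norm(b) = 0.83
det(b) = 0.00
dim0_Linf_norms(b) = [0.31, 0.69]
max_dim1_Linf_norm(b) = 0.69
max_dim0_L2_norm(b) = 0.76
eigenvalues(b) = [0.0, 0.83]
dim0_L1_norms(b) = [0.45, 1.0]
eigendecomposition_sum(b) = [[0.0, -0.00], [-0.00, 0.0]] + [[0.14, 0.31], [0.31, 0.69]]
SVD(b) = [[-0.41, -0.91],  [-0.91, 0.41]] @ diag([0.8293971524998695, 0.0006028475001305797]) @ [[-0.41, -0.91], [-0.91, 0.41]]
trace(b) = 0.83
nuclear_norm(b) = 0.83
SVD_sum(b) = [[0.14,0.31], [0.31,0.69]] + [[0.0, -0.00], [-0.00, 0.00]]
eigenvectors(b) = [[-0.91, -0.41], [0.41, -0.91]]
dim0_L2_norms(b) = [0.34, 0.76]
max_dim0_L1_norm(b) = 1.0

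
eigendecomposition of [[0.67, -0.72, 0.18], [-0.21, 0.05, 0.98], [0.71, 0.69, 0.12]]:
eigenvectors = [[0.36+0.00j, 0.66+0.00j, (0.66-0j)], [0.67+0.00j, -0.19-0.49j, -0.19+0.49j], [-0.64+0.00j, 0.17-0.51j, 0.17+0.51j]]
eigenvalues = [(-1+0j), (0.92+0.4j), (0.92-0.4j)]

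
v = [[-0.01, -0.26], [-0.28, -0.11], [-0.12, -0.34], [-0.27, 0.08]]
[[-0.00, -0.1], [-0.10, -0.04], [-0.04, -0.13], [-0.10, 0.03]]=v @ [[0.37, -0.01], [-0.01, 0.38]]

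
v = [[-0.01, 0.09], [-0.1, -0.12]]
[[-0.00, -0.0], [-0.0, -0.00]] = v@[[0.02, 0.06], [-0.01, -0.02]]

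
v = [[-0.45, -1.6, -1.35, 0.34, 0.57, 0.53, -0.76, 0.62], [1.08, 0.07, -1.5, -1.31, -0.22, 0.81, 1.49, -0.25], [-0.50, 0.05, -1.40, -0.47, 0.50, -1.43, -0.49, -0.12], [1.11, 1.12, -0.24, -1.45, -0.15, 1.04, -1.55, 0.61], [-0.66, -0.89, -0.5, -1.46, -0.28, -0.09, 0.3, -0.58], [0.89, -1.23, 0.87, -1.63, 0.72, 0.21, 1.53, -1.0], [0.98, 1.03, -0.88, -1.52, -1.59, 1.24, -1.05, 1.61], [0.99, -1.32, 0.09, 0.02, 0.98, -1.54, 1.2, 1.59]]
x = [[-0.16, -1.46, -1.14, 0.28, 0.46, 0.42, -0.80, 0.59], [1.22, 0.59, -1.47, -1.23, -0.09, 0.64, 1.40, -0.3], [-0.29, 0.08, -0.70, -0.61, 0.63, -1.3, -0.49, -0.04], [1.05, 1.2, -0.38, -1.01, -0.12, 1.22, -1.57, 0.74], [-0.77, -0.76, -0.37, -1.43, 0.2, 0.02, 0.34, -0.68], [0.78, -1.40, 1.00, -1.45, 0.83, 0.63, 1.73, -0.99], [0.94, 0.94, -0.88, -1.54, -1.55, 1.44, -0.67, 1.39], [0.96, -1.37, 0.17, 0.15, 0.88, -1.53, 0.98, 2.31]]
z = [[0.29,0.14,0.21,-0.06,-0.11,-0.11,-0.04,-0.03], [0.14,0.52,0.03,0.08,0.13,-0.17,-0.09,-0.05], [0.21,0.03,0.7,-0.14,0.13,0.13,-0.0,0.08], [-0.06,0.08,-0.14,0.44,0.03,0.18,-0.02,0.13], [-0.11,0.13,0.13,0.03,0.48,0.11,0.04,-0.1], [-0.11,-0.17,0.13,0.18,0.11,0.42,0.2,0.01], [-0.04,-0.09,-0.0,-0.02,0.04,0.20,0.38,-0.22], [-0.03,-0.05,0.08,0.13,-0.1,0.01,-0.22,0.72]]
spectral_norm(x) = 4.68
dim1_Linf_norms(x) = [1.46, 1.47, 1.3, 1.57, 1.43, 1.73, 1.55, 2.31]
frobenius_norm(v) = 8.03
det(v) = -83.68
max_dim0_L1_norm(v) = 8.37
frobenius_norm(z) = 1.69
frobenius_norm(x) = 7.95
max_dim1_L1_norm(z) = 1.42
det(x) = -161.94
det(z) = 0.00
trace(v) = -2.76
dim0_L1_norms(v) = [6.66, 7.31, 6.83, 8.2, 5.01, 6.89, 8.37, 6.38]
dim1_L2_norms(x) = [2.22, 2.82, 1.81, 2.87, 1.99, 3.28, 3.43, 3.5]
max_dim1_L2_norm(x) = 3.5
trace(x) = 1.19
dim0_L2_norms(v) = [2.45, 2.99, 2.81, 3.35, 2.18, 2.83, 3.23, 2.7]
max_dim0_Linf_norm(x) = 2.31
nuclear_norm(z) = 3.95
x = z + v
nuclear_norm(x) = 19.65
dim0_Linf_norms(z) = [0.29, 0.52, 0.7, 0.44, 0.48, 0.42, 0.38, 0.72]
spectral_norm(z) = 0.90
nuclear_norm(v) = 19.80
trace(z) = 3.95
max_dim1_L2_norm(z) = 0.78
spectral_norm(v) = 4.77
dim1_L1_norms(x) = [5.31, 6.94, 4.14, 7.29, 4.57, 8.81, 9.35, 8.35]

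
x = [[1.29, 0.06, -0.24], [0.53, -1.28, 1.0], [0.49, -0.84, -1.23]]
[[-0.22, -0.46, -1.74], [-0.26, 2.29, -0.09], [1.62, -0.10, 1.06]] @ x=[[-1.38, 2.04, 1.73], [0.83, -2.87, 2.46], [2.56, -0.67, -1.79]]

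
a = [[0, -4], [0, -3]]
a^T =[[0, 0], [-4, -3]]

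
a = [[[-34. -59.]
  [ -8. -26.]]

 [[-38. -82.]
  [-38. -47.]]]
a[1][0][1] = -82.0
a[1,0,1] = -82.0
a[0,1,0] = -8.0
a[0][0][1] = -59.0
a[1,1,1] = -47.0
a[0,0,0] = -34.0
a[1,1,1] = -47.0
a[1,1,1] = -47.0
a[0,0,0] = -34.0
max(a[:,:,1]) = -26.0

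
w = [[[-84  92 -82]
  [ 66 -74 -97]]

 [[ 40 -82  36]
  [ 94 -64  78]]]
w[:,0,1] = [92, -82]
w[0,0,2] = -82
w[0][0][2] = -82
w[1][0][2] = 36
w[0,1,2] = -97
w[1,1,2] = 78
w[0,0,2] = -82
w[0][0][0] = -84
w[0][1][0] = 66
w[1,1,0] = 94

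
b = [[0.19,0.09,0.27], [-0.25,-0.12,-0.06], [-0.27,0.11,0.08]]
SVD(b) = [[-0.68, -0.55, -0.49], [0.61, -0.05, -0.79], [0.41, -0.83, 0.37]] @ diag([0.44335600535156894, 0.284634138592451, 0.10685906450289111]) @ [[-0.89,-0.20,-0.42],  [0.46,-0.48,-0.75],  [0.05,0.86,-0.51]]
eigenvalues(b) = [(0.13+0.31j), (0.13-0.31j), (-0.12+0j)]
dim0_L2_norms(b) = [0.41, 0.19, 0.29]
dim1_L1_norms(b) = [0.55, 0.43, 0.46]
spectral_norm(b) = 0.44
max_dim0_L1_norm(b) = 0.71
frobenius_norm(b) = 0.54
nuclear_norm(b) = 0.83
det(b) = -0.01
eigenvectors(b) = [[0.03+0.64j, (0.03-0.64j), -0.08+0.00j],[-0.26-0.31j, -0.26+0.31j, -0.91+0.00j],[(-0.66+0j), (-0.66-0j), (0.4+0j)]]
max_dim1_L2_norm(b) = 0.34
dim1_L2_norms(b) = [0.34, 0.28, 0.3]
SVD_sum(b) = [[0.27,  0.06,  0.13], [-0.24,  -0.05,  -0.11], [-0.16,  -0.04,  -0.08]] + [[-0.07, 0.07, 0.12], [-0.01, 0.01, 0.01], [-0.11, 0.11, 0.18]] + [[-0.00, -0.04, 0.03], [-0.00, -0.07, 0.04], [0.00, 0.03, -0.02]]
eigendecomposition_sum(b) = [[0.10+0.14j,0.05-0.03j,0.13-0.05j], [(-0.1-0.03j),(-0.01+0.04j),(-0.05+0.08j)], [(-0.15+0.09j),0.03+0.05j,(0.05+0.14j)]] + [[(0.1-0.14j), 0.05+0.03j, (0.13+0.05j)], [(-0.1+0.03j), (-0.01-0.04j), (-0.05-0.08j)], [-0.15-0.09j, (0.03-0.05j), (0.05-0.14j)]] + [[-0.00-0.00j,-0.01+0.00j,0.00+0.00j], [(-0.05-0j),-0.10+0.00j,0.04+0.00j], [0.02+0.00j,0.04-0.00j,-0.02-0.00j]]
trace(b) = 0.15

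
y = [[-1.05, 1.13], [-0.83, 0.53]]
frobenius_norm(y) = 1.83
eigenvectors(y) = [[(0.76+0j), 0.76-0.00j], [0.53+0.38j, (0.53-0.38j)]]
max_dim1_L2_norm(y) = 1.54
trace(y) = -0.52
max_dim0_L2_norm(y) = 1.34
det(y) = 0.38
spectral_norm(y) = 1.82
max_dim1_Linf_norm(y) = 1.13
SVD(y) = [[-0.85, -0.53], [-0.53, 0.85]] @ diag([1.8180177681699106, 0.2097889287319409]) @ [[0.73, -0.68], [-0.68, -0.73]]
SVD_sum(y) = [[-1.13, 1.05],  [-0.71, 0.66]] + [[0.08,0.08], [-0.12,-0.13]]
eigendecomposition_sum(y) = [[(-0.52+0.1j), 0.56+0.26j], [-0.41-0.19j, 0.26+0.46j]] + [[(-0.52-0.1j), 0.56-0.26j], [-0.41+0.19j, (0.26-0.46j)]]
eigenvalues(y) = [(-0.26+0.56j), (-0.26-0.56j)]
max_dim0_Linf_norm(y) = 1.13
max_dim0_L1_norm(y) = 1.88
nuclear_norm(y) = 2.03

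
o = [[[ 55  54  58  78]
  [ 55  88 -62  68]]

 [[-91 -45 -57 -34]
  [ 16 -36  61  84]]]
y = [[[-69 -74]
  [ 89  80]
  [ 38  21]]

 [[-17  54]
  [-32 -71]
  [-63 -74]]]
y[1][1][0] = -32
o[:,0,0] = [55, -91]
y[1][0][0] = -17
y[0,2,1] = 21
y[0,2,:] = [38, 21]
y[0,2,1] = 21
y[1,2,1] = -74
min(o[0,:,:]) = -62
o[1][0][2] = -57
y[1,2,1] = -74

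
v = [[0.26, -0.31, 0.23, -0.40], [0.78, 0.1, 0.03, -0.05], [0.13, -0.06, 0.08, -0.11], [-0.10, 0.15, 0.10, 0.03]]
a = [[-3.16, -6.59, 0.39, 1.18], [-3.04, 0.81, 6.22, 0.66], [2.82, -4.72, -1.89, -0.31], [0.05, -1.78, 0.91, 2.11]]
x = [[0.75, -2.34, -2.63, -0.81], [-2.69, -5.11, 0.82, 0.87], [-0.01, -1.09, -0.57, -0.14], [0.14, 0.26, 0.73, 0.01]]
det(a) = -320.33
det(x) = 0.08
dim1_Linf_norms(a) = [6.59, 6.22, 4.72, 2.11]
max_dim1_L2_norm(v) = 0.79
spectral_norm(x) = 6.17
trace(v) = 0.47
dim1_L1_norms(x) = [6.53, 9.49, 1.81, 1.14]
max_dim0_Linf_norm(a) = 6.59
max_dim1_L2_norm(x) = 5.9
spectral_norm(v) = 0.88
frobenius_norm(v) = 1.04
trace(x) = -4.92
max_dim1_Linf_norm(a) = 6.59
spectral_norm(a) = 8.58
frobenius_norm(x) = 7.11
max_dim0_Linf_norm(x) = 5.11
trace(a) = -2.13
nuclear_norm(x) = 10.12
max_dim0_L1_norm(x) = 8.8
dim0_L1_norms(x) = [3.59, 8.8, 4.75, 1.83]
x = v @ a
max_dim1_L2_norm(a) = 7.41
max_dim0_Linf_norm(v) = 0.78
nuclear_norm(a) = 20.92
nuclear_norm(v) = 1.59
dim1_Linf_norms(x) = [2.63, 5.11, 1.09, 0.73]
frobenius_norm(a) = 12.10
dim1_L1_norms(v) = [1.2, 0.96, 0.38, 0.38]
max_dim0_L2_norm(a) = 8.34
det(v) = -0.00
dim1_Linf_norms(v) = [0.4, 0.78, 0.13, 0.15]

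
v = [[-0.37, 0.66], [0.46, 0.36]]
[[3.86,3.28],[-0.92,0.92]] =v @ [[-4.57,-1.31],[3.28,4.23]]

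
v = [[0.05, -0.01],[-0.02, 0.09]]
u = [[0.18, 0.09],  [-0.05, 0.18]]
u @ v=[[0.01, 0.01], [-0.01, 0.02]]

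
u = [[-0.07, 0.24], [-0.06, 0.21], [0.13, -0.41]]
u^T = [[-0.07,-0.06,0.13], [0.24,0.21,-0.41]]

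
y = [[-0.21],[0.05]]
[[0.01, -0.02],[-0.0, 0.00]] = y@[[-0.07, 0.09]]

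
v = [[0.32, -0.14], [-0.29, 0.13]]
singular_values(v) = [0.47, 0.0]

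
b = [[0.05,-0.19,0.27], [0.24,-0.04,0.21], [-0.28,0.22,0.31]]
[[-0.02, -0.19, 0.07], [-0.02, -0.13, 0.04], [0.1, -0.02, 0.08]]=b@[[-0.11, -0.10, -0.03],[0.20, 0.36, -0.02],[0.07, -0.42, 0.24]]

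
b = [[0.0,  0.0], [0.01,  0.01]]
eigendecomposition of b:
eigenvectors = [[0.0, 0.71], [1.00, -0.71]]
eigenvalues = [0.01, 0.0]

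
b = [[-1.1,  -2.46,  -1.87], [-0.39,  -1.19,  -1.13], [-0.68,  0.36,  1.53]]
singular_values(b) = [3.82, 1.38, 0.01]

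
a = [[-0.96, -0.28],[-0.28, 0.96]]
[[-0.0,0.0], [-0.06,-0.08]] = a @ [[0.02, 0.02], [-0.06, -0.08]]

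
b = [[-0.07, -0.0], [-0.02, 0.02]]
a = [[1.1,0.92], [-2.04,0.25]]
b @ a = [[-0.08, -0.06], [-0.06, -0.01]]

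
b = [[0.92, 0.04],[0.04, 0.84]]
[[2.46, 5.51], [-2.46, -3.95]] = b @ [[2.81, 6.21],[-3.06, -5.00]]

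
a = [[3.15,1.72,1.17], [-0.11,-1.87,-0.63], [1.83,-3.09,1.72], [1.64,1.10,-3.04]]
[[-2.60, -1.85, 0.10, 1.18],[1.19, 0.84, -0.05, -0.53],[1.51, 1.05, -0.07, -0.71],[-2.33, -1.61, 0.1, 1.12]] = a @ [[-0.54, -0.38, 0.02, 0.25], [-0.68, -0.48, 0.03, 0.31], [0.23, 0.15, -0.01, -0.12]]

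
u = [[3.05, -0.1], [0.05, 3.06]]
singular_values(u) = [3.08, 3.03]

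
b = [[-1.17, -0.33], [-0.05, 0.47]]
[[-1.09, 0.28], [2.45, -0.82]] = b@ [[-0.52, 0.24], [5.15, -1.71]]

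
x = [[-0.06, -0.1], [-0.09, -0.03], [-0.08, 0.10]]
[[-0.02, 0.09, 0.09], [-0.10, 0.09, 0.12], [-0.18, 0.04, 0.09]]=x@ [[1.38, -0.9, -1.28], [-0.66, -0.34, -0.11]]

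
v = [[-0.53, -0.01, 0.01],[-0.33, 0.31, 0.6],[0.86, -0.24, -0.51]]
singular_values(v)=[1.3, 0.47, 0.0]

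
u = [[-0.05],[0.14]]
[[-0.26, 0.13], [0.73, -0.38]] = u@ [[5.19, -2.68]]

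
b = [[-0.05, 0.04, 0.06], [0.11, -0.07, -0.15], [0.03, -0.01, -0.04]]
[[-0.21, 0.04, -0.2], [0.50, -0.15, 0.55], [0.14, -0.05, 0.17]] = b @ [[3.12, 0.67, 2.35], [0.84, -1.3, 2.39], [-1.43, 2.07, -3.03]]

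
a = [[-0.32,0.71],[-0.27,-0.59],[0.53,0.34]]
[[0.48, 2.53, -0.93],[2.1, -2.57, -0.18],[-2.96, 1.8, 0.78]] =a @ [[-4.67, 0.87, 1.79], [-1.43, 3.95, -0.51]]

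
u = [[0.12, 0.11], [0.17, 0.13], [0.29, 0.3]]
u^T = [[0.12,0.17,0.29],[0.11,0.13,0.30]]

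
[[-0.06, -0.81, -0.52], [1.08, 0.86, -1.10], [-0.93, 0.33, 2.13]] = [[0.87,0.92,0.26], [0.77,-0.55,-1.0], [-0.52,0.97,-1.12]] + [[-0.93, -1.73, -0.78], [0.31, 1.41, -0.10], [-0.41, -0.64, 3.25]]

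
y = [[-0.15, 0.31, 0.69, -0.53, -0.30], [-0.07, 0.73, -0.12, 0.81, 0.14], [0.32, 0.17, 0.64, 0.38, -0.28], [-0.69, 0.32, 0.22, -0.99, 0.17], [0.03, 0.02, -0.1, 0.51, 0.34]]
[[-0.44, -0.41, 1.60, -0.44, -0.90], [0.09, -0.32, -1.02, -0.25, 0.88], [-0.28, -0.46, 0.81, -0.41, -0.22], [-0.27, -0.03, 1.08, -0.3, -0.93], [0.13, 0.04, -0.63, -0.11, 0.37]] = y@[[0.03, -0.19, 0.13, 0.08, 0.51], [-0.09, -0.49, -0.13, -0.29, 0.52], [-0.48, -0.4, 1.71, -0.73, -1.06], [0.12, -0.06, -0.86, -0.08, 0.51], [0.05, 0.15, -0.07, -0.40, -0.05]]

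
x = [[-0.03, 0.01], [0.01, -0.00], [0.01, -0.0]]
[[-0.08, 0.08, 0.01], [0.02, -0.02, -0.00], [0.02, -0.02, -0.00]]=x @ [[2.20, -2.47, -0.27], [-0.9, 1.02, 0.11]]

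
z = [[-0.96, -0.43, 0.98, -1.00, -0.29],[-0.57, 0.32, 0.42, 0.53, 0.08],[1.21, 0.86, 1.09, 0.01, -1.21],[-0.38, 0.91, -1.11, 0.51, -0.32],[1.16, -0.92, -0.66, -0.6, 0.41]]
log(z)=[[-3.67+0.09j,(-0.89+0.32j),(0.4+0.05j),-2.85+0.11j,(-1.48+0.22j)], [(-7.42+0.61j),(-4.09+2.09j),0.32+0.30j,-4.82+0.75j,-3.64+1.47j], [(6.94+0.09j),0.54+0.31j,-0.26+0.04j,4.11+0.11j,(0.6+0.22j)], [(8.45-0.44j),3.72-1.50j,-1.06-0.21j,5.75-0.54j,3.12-1.05j], [(4.13+0.61j),-3.40+2.07j,(-1.1+0.29j),1.55+0.74j,-1.25+1.46j]]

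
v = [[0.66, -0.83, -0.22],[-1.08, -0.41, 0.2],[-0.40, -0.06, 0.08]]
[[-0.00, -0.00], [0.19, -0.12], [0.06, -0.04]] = v @ [[-0.03, 0.02], [-0.15, 0.1], [0.49, -0.31]]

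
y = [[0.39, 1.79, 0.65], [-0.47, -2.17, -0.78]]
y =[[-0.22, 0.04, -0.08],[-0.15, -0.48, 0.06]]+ [[0.61, 1.75, 0.73],[-0.32, -1.69, -0.84]]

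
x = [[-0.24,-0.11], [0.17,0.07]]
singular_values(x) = [0.32, 0.01]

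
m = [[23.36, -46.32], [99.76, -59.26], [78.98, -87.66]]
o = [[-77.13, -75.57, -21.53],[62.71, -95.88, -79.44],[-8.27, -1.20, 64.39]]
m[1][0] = 99.76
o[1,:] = [62.71, -95.88, -79.44]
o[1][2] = -79.44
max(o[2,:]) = 64.39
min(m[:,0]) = 23.36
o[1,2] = -79.44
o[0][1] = -75.57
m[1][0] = 99.76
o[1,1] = -95.88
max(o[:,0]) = 62.71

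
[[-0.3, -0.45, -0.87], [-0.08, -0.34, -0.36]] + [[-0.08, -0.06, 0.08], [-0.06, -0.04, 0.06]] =[[-0.38, -0.51, -0.79], [-0.14, -0.38, -0.30]]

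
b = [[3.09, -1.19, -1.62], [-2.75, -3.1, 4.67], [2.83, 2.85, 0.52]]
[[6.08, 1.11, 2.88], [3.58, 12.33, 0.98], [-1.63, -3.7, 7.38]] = b @ [[1.35,  0.41,  1.92],[-1.96,  -1.99,  0.39],[0.26,  1.56,  1.6]]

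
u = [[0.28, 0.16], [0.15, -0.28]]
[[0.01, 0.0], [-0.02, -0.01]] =u @ [[-0.01, -0.0], [0.07, 0.02]]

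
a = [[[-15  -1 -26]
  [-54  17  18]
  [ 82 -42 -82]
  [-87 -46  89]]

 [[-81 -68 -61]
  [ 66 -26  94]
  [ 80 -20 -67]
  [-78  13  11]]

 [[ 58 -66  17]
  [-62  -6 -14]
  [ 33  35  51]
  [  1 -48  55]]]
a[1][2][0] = 80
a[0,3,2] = 89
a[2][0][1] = -66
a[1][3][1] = 13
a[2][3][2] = 55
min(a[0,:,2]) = -82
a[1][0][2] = -61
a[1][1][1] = -26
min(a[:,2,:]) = -82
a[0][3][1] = -46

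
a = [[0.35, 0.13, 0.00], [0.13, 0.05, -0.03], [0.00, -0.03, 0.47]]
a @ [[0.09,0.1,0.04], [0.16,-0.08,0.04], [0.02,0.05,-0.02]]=[[0.05,  0.02,  0.02], [0.02,  0.01,  0.01], [0.0,  0.03,  -0.01]]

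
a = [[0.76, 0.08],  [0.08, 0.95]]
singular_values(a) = [0.98, 0.73]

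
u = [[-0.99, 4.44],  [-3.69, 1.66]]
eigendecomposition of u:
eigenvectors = [[(0.74+0j), 0.74-0.00j], [(0.22+0.64j), 0.22-0.64j]]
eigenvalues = [(0.34+3.82j), (0.34-3.82j)]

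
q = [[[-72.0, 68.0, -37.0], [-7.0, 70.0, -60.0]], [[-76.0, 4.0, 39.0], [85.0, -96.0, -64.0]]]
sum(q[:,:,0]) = -70.0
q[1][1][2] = -64.0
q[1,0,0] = -76.0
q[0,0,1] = 68.0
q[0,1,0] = -7.0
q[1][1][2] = -64.0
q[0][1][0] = -7.0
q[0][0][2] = -37.0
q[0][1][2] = -60.0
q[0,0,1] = 68.0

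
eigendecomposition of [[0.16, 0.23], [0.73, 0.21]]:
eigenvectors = [[-0.51, -0.47], [0.86, -0.88]]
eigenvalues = [-0.23, 0.6]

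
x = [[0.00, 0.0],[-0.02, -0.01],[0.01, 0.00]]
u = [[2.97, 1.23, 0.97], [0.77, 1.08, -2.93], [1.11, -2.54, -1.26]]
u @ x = [[-0.01, -0.01], [-0.05, -0.01], [0.04, 0.03]]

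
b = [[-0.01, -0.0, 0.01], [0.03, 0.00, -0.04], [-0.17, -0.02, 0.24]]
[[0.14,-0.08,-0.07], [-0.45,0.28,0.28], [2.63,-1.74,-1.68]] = b@[[-8.8, 2.14, 1.39], [-0.16, 2.81, 0.12], [4.71, -5.49, -6.01]]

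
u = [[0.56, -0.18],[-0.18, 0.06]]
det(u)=0.001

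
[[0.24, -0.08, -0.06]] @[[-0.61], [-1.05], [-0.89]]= [[-0.01]]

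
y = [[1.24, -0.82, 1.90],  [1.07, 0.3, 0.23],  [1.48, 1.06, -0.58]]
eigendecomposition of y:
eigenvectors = [[-0.7, -0.33, -0.54], [-0.46, 0.77, 0.25], [-0.55, 0.55, 0.81]]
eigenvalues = [2.19, -0.0, -1.23]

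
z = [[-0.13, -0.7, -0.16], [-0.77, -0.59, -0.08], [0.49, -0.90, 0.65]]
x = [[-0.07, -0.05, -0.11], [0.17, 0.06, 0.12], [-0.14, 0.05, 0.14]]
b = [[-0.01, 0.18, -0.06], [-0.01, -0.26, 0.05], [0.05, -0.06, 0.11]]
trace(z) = -0.07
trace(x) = 0.13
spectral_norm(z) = 1.34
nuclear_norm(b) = 0.44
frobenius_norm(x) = 0.33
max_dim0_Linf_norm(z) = 0.9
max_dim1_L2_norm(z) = 1.21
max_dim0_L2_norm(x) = 0.23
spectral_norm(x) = 0.25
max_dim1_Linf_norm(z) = 0.9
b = x @ z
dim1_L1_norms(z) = [0.99, 1.44, 2.04]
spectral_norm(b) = 0.34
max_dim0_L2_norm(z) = 1.28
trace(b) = -0.16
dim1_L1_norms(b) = [0.25, 0.32, 0.22]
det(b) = 0.00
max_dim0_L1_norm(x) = 0.38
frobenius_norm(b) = 0.35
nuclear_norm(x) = 0.46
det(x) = 0.00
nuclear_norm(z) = 2.68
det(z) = -0.42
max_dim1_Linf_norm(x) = 0.17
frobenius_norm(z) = 1.72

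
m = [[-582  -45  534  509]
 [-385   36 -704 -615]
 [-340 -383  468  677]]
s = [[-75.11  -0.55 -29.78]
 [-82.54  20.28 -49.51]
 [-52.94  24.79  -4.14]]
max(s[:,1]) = 24.79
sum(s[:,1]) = 44.519999999999996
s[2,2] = -4.14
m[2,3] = 677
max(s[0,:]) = -0.55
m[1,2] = -704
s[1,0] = -82.54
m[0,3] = 509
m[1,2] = -704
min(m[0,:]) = -582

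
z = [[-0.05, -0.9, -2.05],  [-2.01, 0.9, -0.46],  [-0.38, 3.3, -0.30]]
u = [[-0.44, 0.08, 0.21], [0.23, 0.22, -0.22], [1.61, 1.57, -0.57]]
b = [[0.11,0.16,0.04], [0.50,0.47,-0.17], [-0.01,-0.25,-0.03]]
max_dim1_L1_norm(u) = 3.75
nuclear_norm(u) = 2.88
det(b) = -0.01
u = z @ b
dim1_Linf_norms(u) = [0.44, 0.23, 1.61]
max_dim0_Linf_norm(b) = 0.5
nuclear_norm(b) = 1.00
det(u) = -0.11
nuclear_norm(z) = 7.53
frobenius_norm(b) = 0.78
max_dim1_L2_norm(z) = 3.34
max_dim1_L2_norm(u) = 2.32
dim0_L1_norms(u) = [2.28, 1.87, 1.0]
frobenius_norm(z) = 4.60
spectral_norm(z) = 3.67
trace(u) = -0.79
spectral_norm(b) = 0.75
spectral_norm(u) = 2.37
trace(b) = 0.55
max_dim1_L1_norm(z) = 3.98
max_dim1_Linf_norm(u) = 1.61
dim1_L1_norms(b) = [0.31, 1.14, 0.29]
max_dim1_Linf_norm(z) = 3.3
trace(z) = 0.55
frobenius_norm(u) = 2.40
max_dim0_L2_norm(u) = 1.68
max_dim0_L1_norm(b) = 0.88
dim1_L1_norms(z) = [3.0, 3.37, 3.98]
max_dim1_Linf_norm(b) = 0.5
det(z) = 13.22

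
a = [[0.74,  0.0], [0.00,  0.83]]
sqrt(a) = [[0.86, 0.00],[0.0, 0.91]]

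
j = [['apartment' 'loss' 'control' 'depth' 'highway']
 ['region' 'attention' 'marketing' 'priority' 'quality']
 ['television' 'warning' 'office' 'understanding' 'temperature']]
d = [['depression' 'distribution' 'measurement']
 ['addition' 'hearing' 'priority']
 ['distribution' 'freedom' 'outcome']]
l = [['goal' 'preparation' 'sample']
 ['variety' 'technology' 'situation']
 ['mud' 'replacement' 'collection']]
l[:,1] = ['preparation', 'technology', 'replacement']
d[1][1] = 'hearing'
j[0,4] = 'highway'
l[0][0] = 'goal'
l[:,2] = ['sample', 'situation', 'collection']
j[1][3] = 'priority'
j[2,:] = ['television', 'warning', 'office', 'understanding', 'temperature']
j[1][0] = 'region'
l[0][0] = 'goal'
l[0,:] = ['goal', 'preparation', 'sample']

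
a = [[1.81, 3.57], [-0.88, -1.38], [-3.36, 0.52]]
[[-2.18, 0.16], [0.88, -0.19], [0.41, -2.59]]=a @ [[-0.2, 0.72], [-0.51, -0.32]]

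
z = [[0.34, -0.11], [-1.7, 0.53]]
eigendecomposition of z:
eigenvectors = [[-0.30, 0.20],[-0.95, -0.98]]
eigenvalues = [-0.01, 0.88]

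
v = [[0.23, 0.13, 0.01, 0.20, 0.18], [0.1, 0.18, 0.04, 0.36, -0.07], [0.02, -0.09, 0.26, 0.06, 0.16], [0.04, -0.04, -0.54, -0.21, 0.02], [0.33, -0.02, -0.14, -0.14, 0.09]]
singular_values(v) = [0.71, 0.5, 0.37, 0.16, 0.06]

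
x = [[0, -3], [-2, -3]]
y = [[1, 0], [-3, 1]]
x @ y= [[9, -3], [7, -3]]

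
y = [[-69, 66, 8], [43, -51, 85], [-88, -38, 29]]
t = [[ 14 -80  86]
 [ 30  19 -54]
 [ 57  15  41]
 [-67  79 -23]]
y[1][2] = 85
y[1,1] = -51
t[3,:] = [-67, 79, -23]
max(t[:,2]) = 86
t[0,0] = 14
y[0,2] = 8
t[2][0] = 57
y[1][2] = 85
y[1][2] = 85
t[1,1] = 19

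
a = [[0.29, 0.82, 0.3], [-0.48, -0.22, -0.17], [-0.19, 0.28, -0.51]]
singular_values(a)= [1.02, 0.65, 0.28]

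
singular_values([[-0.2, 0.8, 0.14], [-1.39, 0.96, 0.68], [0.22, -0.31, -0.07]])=[1.97, 0.53, 0.04]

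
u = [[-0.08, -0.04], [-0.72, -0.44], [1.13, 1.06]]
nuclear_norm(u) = 1.91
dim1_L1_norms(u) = [0.12, 1.16, 2.19]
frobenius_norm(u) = 1.77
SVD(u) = [[-0.05, -0.14], [-0.47, -0.87], [0.88, -0.48]] @ diag([1.7598678409407418, 0.15285673823084586]) @ [[0.76, 0.65], [0.65, -0.76]]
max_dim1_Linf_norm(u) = 1.13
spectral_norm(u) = 1.76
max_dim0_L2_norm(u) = 1.34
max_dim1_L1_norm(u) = 2.19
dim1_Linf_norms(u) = [0.08, 0.72, 1.13]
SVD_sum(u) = [[-0.07,-0.06], [-0.63,-0.54], [1.18,1.00]] + [[-0.01,0.02], [-0.09,0.10], [-0.05,0.06]]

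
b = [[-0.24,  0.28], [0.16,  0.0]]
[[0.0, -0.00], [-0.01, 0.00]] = b @ [[-0.06, 0.02], [-0.04, 0.01]]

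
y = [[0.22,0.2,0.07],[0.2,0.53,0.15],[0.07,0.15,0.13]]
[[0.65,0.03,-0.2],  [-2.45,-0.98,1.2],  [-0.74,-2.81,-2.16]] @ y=[[0.14,0.12,0.02],[-0.65,-0.83,-0.16],[-0.88,-1.96,-0.75]]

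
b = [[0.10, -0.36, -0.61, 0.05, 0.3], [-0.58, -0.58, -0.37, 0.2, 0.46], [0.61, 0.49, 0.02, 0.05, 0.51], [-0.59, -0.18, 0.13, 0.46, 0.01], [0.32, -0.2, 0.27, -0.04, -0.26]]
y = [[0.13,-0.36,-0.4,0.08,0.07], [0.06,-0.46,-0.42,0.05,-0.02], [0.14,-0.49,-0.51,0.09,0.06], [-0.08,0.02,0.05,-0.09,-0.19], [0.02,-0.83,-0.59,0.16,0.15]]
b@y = [[-0.09, 0.18, 0.25, -0.02, 0.01], [-0.17, 0.28, 0.4, -0.05, -0.02], [0.12, -0.88, -0.76, 0.15, 0.10], [-0.11, 0.23, 0.26, -0.08, -0.12], [0.07, 0.06, -0.03, 0.0, 0.01]]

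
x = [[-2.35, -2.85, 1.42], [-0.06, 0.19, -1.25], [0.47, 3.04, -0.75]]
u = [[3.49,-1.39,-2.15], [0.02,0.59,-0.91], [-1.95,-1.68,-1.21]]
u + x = [[1.14, -4.24, -0.73],[-0.04, 0.78, -2.16],[-1.48, 1.36, -1.96]]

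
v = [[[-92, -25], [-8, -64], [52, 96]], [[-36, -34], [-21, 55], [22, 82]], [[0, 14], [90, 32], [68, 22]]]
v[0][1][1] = -64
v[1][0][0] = -36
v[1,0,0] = -36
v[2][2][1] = 22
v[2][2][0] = 68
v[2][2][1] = 22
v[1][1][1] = 55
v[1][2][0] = 22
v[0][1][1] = -64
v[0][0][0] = -92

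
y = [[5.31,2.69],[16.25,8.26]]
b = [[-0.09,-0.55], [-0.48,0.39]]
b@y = [[-9.42, -4.79], [3.79, 1.93]]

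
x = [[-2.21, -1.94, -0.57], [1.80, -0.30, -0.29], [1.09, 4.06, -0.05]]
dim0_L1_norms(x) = [5.1, 6.3, 0.91]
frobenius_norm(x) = 5.48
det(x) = -6.55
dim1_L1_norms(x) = [4.72, 2.39, 5.2]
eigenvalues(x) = [(-0.55+2.04j), (-0.55-2.04j), (-1.46+0j)]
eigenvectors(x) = [[0.36+0.07j,0.36-0.07j,0.39+0.00j], [(0.01-0.43j),(0.01+0.43j),-0.39+0.00j], [-0.82+0.00j,-0.82-0.00j,(0.83+0j)]]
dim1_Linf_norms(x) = [2.21, 1.8, 4.06]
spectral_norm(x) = 4.97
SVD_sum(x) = [[-1.3, -2.45, -0.14], [0.27, 0.50, 0.03], [1.92, 3.61, 0.2]] + [[-0.93, 0.50, -0.03], [1.52, -0.81, 0.05], [-0.84, 0.45, -0.03]] + [[0.02, 0.01, -0.40], [0.02, 0.01, -0.37], [0.01, 0.01, -0.22]]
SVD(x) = [[-0.56, 0.47, 0.68], [0.11, -0.77, 0.63], [0.82, 0.43, 0.38]] @ diag([4.9740802804810835, 2.229514486290416, 0.5905002275616852]) @ [[0.47, 0.88, 0.05], [-0.88, 0.47, -0.03], [0.05, 0.03, -1.00]]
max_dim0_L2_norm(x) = 4.51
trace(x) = -2.56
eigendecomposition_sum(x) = [[-0.69+0.29j, (-0.91-0.34j), (-0.11-0.3j)], [0.48+0.75j, (-0.21+1.13j), -0.33+0.18j], [1.43-0.94j, 2.16+0.38j, (0.36+0.62j)]] + [[-0.69-0.29j, (-0.91+0.34j), (-0.11+0.3j)], [0.48-0.75j, -0.21-1.13j, (-0.33-0.18j)], [1.43+0.94j, (2.16-0.38j), (0.36-0.62j)]] + [[-0.82+0.00j, -0.12+0.00j, -0.36+0.00j], [(0.84-0j), (0.13-0j), 0.36-0.00j], [(-1.76+0j), -0.27+0.00j, -0.77+0.00j]]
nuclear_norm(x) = 7.79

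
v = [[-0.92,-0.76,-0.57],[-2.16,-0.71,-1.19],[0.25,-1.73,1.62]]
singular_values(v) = [2.93, 2.32, 0.25]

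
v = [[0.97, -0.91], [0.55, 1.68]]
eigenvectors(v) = [[(0.79+0j), 0.79-0.00j],[-0.31-0.53j, (-0.31+0.53j)]]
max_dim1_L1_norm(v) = 2.23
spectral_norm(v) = 1.91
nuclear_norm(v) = 3.03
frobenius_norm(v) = 2.21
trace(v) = 2.65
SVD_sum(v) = [[-0.02, -0.89], [0.03, 1.69]] + [[0.99, -0.02],[0.52, -0.01]]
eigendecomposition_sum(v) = [[0.49+0.69j, (-0.45+0.99j)], [(0.28-0.6j), (0.84-0.08j)]] + [[(0.49-0.69j), (-0.45-0.99j)], [(0.28+0.6j), (0.84+0.08j)]]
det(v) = 2.13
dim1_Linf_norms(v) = [0.97, 1.68]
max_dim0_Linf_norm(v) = 1.68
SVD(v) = [[-0.47, 0.88], [0.88, 0.47]] @ diag([1.9108135438575458, 1.1147607817870913]) @ [[0.02, 1.0], [1.00, -0.02]]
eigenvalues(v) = [(1.33+0.61j), (1.33-0.61j)]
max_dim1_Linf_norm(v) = 1.68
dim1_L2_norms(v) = [1.33, 1.77]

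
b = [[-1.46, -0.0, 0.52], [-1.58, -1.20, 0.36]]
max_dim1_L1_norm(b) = 3.14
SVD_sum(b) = [[-1.25, -0.57, 0.35], [-1.73, -0.79, 0.48]] + [[-0.21, 0.57, 0.17], [0.15, -0.41, -0.12]]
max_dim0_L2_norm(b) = 2.15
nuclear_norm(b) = 3.20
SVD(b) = [[-0.58, -0.81],  [-0.81, 0.58]] @ diag([2.4213875614480096, 0.777741780583287]) @ [[0.88, 0.40, -0.25], [0.34, -0.90, -0.27]]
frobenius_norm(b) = 2.54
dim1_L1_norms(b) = [1.98, 3.14]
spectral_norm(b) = 2.42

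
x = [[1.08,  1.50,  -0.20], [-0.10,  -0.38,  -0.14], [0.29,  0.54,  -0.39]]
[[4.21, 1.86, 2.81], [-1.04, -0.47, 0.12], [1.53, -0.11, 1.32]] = x@[[0.08, 2.03, 2.76], [2.74, 0.02, -0.36], [-0.06, 1.82, -1.83]]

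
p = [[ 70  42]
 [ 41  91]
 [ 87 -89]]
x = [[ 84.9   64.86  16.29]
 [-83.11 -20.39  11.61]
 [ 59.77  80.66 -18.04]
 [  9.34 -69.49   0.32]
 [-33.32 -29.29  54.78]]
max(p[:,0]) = 87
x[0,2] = 16.29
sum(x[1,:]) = -91.89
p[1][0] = 41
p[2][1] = -89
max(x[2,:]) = 80.66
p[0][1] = 42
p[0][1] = 42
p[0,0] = 70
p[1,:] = [41, 91]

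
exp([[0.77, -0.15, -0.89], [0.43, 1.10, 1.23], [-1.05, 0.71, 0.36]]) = [[3.06, -1.26, -2.31],[-0.18, 4.06, 2.91],[-2.09, 2.14, 3.24]]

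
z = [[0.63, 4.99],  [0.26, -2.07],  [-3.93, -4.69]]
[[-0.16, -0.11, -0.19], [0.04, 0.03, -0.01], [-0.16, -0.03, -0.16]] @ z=[[0.62, 0.32], [0.07, 0.18], [0.52, 0.01]]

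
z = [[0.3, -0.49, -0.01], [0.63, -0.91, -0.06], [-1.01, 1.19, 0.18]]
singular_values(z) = [2.0, 0.13, 0.0]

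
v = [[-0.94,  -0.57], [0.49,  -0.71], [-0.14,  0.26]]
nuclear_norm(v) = 2.01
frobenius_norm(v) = 1.43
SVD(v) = [[-0.99, -0.12], [0.12, -0.94], [-0.01, 0.32]] @ diag([1.1024132494447698, 0.9080666426252116]) @ [[0.90, 0.43], [-0.43, 0.90]]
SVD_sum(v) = [[-0.99, -0.47], [0.12, 0.06], [-0.01, -0.01]] + [[0.05, -0.1],[0.37, -0.77],[-0.13, 0.27]]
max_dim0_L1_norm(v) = 1.57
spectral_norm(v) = 1.10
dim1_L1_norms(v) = [1.51, 1.2, 0.4]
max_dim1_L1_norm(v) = 1.51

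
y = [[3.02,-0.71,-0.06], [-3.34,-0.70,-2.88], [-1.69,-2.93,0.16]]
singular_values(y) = [5.38, 2.87, 1.95]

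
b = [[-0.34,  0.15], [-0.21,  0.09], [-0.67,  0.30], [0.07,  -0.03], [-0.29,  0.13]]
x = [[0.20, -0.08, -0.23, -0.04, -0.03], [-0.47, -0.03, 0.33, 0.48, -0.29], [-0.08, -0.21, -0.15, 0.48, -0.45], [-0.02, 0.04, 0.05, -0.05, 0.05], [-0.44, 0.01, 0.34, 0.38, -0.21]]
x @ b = [[0.11,-0.05],[0.06,-0.03],[0.34,-0.15],[-0.05,0.02],[0.01,-0.0]]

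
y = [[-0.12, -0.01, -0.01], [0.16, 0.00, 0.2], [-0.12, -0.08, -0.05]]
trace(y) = -0.17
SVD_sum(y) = [[-0.07, -0.01, -0.06],[0.19, 0.03, 0.16],[-0.1, -0.02, -0.09]] + [[-0.03, -0.03, 0.04], [-0.03, -0.03, 0.04], [-0.03, -0.04, 0.05]] + [[-0.02, 0.03, 0.01], [0.00, -0.0, -0.0], [0.01, -0.03, -0.01]]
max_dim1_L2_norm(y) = 0.26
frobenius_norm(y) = 0.32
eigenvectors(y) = [[(-0.55+0j),-0.06+0.02j,-0.06-0.02j], [0.83+0.00j,0.86+0.00j,(0.86-0j)], [0.01+0.00j,(-0.09+0.5j),-0.09-0.50j]]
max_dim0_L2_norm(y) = 0.23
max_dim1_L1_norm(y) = 0.36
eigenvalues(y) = [(-0.1+0j), (-0.03+0.12j), (-0.03-0.12j)]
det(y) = -0.00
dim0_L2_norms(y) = [0.23, 0.08, 0.21]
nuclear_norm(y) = 0.46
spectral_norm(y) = 0.30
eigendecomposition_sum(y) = [[-0.12+0.00j,  (-0.01+0j),  (0.01-0j)],[(0.17-0j),  0.01-0.00j,  -0.01+0.00j],[-0j,  -0j,  (-0+0j)]] + [[-0.00-0.01j,(-0-0j),-0.01+0.00j], [-0.01+0.11j,(-0.01+0.07j),(0.1+0.02j)], [-0.06-0.02j,(-0.04-0.01j),-0.02+0.06j]] + [[-0.00+0.01j, (-0+0j), (-0.01-0j)], [(-0.01-0.11j), -0.01-0.07j, (0.1-0.02j)], [(-0.06+0.02j), -0.04+0.01j, (-0.02-0.06j)]]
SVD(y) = [[-0.33,  -0.54,  -0.77],[0.83,  -0.55,  0.03],[-0.44,  -0.63,  0.64]] @ diag([0.2992735852977678, 0.10632407551310319, 0.05128851829896822]) @ [[0.76,0.13,0.64], [0.5,0.53,-0.69], [0.43,-0.84,-0.33]]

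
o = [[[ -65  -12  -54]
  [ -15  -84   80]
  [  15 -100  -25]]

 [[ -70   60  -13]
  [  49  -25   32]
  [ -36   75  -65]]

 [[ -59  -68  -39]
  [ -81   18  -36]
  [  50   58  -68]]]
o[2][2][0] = 50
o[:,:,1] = [[-12, -84, -100], [60, -25, 75], [-68, 18, 58]]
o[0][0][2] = -54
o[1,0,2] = -13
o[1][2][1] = 75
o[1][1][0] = 49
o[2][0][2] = -39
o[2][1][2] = -36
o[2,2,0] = 50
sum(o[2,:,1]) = 8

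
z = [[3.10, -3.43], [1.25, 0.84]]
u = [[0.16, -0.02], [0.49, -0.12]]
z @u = [[-1.18,0.35],[0.61,-0.13]]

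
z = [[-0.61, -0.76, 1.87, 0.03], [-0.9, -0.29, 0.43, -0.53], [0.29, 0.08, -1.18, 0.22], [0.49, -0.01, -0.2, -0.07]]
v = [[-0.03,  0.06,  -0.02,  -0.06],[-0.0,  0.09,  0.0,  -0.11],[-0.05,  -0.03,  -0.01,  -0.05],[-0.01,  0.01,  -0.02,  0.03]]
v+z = [[-0.64, -0.70, 1.85, -0.03], [-0.90, -0.20, 0.43, -0.64], [0.24, 0.05, -1.19, 0.17], [0.48, 0.0, -0.22, -0.04]]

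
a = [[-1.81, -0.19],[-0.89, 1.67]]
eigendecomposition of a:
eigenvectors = [[-0.97, 0.05],  [-0.24, -1.0]]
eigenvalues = [-1.86, 1.72]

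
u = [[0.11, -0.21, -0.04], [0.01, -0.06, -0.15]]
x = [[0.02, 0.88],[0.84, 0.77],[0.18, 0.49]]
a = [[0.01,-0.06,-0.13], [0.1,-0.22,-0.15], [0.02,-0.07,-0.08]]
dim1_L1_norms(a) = [0.2, 0.47, 0.17]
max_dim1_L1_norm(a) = 0.47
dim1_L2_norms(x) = [0.88, 1.14, 0.52]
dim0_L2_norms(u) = [0.11, 0.22, 0.16]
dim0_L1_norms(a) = [0.13, 0.35, 0.36]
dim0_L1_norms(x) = [1.04, 2.14]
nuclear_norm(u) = 0.39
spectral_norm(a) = 0.33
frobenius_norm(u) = 0.29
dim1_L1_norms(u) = [0.36, 0.22]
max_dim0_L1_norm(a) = 0.36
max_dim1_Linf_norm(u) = 0.21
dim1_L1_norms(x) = [0.9, 1.61, 0.67]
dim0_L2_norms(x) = [0.86, 1.27]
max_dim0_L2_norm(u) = 0.22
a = x @ u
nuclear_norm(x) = 1.98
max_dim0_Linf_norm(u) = 0.21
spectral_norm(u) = 0.26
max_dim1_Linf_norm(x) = 0.88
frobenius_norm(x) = 1.53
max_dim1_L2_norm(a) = 0.28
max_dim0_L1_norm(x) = 2.14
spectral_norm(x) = 1.43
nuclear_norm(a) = 0.41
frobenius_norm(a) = 0.34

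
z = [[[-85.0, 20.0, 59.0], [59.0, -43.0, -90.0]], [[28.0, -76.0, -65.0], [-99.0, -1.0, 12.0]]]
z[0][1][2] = -90.0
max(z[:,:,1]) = 20.0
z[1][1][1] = -1.0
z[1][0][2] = -65.0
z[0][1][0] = 59.0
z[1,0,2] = -65.0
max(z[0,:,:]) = 59.0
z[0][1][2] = -90.0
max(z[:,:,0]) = 59.0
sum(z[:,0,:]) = -119.0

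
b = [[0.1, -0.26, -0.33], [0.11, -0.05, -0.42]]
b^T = [[0.1,0.11], [-0.26,-0.05], [-0.33,-0.42]]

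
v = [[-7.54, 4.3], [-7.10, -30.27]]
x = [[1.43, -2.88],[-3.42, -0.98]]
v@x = [[-25.49, 17.50], [93.37, 50.11]]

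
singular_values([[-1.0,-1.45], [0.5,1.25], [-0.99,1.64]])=[2.53, 1.48]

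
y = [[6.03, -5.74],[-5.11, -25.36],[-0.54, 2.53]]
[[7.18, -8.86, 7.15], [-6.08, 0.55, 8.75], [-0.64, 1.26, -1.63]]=y @[[1.19, -1.25, 0.72],[0.0, 0.23, -0.49]]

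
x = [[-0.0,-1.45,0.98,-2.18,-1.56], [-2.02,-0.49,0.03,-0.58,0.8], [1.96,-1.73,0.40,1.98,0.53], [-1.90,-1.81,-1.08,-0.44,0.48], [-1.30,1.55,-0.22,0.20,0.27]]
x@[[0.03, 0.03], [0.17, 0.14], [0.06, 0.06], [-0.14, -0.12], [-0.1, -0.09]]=[[0.27, 0.26], [-0.14, -0.13], [-0.54, -0.44], [-0.42, -0.37], [0.16, 0.12]]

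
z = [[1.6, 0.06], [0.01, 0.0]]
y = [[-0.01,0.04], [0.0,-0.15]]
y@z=[[-0.02, -0.00], [-0.0, 0.00]]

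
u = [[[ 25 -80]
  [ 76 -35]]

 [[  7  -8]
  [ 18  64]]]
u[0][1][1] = -35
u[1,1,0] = 18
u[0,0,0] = 25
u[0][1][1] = -35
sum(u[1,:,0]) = 25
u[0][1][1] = -35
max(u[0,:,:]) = 76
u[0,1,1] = -35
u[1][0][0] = 7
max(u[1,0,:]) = 7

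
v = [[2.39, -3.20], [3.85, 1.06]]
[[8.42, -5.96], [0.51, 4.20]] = v@[[0.71,0.48], [-2.1,2.22]]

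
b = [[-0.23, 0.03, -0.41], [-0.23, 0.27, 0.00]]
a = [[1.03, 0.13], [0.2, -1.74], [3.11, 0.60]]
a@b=[[-0.27, 0.07, -0.42],[0.35, -0.46, -0.08],[-0.85, 0.26, -1.28]]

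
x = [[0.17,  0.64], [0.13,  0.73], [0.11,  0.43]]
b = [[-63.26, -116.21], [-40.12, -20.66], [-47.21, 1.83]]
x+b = [[-63.09, -115.57],[-39.99, -19.93],[-47.10, 2.26]]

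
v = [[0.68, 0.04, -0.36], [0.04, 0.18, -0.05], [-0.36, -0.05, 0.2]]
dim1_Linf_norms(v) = [0.68, 0.18, 0.36]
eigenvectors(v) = [[-0.88, -0.46, -0.14], [-0.08, -0.14, 0.99], [0.47, -0.88, -0.09]]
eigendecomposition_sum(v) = [[0.68, 0.06, -0.36], [0.06, 0.01, -0.03], [-0.36, -0.03, 0.20]] + [[0.00, 0.00, 0.00], [0.0, 0.0, 0.00], [0.00, 0.00, 0.0]] + [[0.0, -0.03, 0.0], [-0.03, 0.17, -0.02], [0.00, -0.02, 0.0]]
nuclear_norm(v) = 1.06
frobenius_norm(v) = 0.90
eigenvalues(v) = [0.88, 0.0, 0.18]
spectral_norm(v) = 0.88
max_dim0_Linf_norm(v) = 0.68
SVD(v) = [[-0.88, 0.14, 0.46],  [-0.08, -0.99, 0.14],  [0.47, 0.09, 0.88]] @ diag([0.8776373826460204, 0.17871576611560547, 0.003646851238374101]) @ [[-0.88, -0.08, 0.47],[0.14, -0.99, 0.09],[0.46, 0.14, 0.88]]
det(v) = 0.00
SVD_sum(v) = [[0.68, 0.06, -0.36], [0.06, 0.01, -0.03], [-0.36, -0.03, 0.20]] + [[0.0, -0.03, 0.0], [-0.03, 0.17, -0.02], [0.0, -0.02, 0.00]] + [[0.0,0.0,0.0], [0.0,0.00,0.0], [0.0,0.0,0.00]]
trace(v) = 1.06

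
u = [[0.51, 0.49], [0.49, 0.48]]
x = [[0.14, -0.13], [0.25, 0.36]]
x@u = [[0.01, 0.01], [0.3, 0.30]]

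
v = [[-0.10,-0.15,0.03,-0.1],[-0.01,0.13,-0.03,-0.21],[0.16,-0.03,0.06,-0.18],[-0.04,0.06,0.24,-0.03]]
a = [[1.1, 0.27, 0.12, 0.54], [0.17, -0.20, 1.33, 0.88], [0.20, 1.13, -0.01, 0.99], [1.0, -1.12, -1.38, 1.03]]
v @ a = [[-0.23,0.15,-0.07,-0.26], [-0.2,0.17,0.46,-0.14], [0.00,0.32,0.23,-0.07], [-0.02,0.28,0.11,0.24]]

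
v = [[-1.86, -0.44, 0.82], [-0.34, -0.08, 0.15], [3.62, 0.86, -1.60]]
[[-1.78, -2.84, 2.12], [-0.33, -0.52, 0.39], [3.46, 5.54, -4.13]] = v @ [[1.55,0.94,-0.81], [-1.57,-0.16,1.43], [0.50,-1.42,1.52]]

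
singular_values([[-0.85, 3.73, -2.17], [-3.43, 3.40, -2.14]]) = [6.66, 1.71]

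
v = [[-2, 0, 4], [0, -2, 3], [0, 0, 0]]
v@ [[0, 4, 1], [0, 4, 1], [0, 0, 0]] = [[0, -8, -2], [0, -8, -2], [0, 0, 0]]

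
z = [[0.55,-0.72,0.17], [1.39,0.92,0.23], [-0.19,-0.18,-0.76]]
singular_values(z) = [1.73, 0.92, 0.69]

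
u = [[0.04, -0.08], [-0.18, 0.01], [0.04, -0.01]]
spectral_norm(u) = 0.19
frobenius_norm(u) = 0.21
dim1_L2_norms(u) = [0.09, 0.18, 0.04]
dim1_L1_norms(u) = [0.12, 0.19, 0.05]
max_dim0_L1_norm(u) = 0.26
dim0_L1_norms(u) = [0.26, 0.1]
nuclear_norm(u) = 0.27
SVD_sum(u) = [[0.05, -0.01],[-0.18, 0.03],[0.04, -0.01]] + [[-0.01, -0.07], [-0.0, -0.02], [-0.00, -0.00]]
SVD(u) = [[-0.28, -0.96], [0.94, -0.29], [-0.22, -0.04]] @ diag([0.19124037099761282, 0.07501413533925068]) @ [[-0.98, 0.18], [0.18, 0.98]]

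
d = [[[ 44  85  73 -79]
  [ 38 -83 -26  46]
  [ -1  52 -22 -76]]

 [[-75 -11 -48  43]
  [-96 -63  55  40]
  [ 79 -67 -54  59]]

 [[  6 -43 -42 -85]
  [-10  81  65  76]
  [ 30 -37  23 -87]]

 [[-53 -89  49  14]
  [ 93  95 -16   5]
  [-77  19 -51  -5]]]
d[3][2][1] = 19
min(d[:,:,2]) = -54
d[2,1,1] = 81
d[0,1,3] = 46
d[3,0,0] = -53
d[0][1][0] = 38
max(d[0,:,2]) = 73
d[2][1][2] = 65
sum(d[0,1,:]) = -25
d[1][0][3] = 43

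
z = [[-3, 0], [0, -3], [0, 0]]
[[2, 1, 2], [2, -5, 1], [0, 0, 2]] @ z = [[-6, -3], [-6, 15], [0, 0]]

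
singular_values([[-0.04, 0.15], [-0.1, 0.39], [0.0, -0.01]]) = [0.43, 0.0]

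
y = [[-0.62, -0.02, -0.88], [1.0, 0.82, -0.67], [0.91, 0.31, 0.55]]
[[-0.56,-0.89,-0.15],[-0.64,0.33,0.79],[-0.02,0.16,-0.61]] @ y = [[-0.68, -0.77, 1.01], [1.45, 0.53, 0.78], [-0.38, -0.06, -0.43]]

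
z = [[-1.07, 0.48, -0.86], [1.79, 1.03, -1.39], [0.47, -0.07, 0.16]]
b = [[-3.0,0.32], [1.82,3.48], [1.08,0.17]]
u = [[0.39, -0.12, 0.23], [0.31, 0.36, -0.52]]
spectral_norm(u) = 0.71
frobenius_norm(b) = 5.07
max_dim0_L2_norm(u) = 0.57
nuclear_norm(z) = 4.02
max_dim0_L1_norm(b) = 5.9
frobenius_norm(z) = 2.93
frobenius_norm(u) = 0.85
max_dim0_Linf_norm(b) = 3.48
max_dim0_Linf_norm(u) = 0.52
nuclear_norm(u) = 1.17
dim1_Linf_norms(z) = [1.07, 1.79, 0.47]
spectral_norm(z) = 2.50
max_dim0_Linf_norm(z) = 1.79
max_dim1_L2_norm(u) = 0.7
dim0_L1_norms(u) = [0.7, 0.48, 0.75]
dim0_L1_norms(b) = [5.9, 3.97]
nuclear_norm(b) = 6.99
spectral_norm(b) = 4.30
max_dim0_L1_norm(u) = 0.75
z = b @ u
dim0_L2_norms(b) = [3.67, 3.5]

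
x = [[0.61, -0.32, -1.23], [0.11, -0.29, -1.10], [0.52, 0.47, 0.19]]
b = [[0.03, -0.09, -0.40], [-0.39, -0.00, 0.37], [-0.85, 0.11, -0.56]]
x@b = [[1.19, -0.19, 0.33], [1.05, -0.13, 0.46], [-0.33, -0.03, -0.14]]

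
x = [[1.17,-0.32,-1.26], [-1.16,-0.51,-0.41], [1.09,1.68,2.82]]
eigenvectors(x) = [[0.22, -0.87, -0.83], [-0.87, 0.48, 0.31], [0.43, 0.11, 0.46]]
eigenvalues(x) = [-0.01, 1.51, 1.98]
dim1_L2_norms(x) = [1.75, 1.33, 3.46]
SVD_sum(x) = [[-0.24, -0.42, -0.72],  [-0.26, -0.44, -0.76],  [0.97, 1.67, 2.86]] + [[1.41, 0.1, -0.54], [-0.9, -0.07, 0.35], [0.12, 0.01, -0.04]] + [[0.0, -0.00, 0.00], [0.0, -0.0, 0.00], [0.0, -0.00, 0.0]]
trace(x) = 3.48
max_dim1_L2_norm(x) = 3.46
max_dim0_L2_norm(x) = 3.12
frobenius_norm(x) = 4.10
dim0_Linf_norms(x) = [1.17, 1.68, 2.82]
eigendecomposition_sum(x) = [[0.0, 0.00, 0.00], [-0.01, -0.01, -0.01], [0.0, 0.01, 0.00]] + [[4.08, 3.53, 5.01], [-2.24, -1.94, -2.75], [-0.52, -0.45, -0.63]] + [[-2.91, -3.85, -6.27], [1.09, 1.44, 2.35], [1.60, 2.12, 3.45]]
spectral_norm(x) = 3.68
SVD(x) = [[0.24, -0.84, 0.49], [0.25, 0.54, 0.81], [-0.94, -0.07, 0.34]] @ diag([3.6792661575544288, 1.8051553333937023, 0.0038424204537523127]) @ [[-0.28, -0.48, -0.83], [-0.93, -0.07, 0.36], [0.23, -0.87, 0.43]]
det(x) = -0.03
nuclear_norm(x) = 5.49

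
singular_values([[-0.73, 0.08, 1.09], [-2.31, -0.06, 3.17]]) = [4.14, 0.11]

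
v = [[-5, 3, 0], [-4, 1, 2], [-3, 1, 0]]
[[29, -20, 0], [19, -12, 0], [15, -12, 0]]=v@ [[-4, 4, 0], [3, 0, 0], [0, 2, 0]]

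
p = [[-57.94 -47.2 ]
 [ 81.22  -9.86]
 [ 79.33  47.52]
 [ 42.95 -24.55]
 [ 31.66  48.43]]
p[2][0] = 79.33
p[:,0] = [-57.94, 81.22, 79.33, 42.95, 31.66]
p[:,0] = [-57.94, 81.22, 79.33, 42.95, 31.66]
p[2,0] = 79.33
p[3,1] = -24.55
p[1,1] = -9.86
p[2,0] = 79.33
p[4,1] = 48.43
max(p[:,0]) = 81.22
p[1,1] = -9.86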